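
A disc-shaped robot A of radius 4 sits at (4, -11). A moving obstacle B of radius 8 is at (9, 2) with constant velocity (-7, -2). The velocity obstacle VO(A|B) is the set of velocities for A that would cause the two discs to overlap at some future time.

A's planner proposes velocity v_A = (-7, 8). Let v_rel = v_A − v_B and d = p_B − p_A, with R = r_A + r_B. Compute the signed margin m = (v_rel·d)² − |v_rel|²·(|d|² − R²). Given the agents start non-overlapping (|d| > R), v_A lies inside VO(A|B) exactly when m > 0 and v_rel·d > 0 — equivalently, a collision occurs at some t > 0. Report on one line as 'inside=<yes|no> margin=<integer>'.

d = (5, 13),  |d|² = 194;  R = 4+8 = 12,  c = 194−12² = 50
v_rel = (0, 10),  |v_rel|² = 100;  v_rel·d = (0)·(5) + (10)·(13) = 130
100·t² − 260·t + 50 = 0  ⇒  m = 130² − 100·50 = 11900
m = 11900 > 0,  v_rel·d = 130 > 0  ⇒  inside

inside=yes margin=11900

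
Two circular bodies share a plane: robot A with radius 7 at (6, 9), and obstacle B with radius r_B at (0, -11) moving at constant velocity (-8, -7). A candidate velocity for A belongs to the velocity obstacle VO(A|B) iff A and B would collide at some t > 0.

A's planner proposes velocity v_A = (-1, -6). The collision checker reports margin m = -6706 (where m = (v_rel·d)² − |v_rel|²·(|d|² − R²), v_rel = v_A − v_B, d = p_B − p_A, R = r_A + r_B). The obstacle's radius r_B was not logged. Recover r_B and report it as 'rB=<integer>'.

m = -6706
d = (-6, -20);  v_rel = (7, 1),  |v_rel|² = 50
v_rel×d = (7)·(-20) − (1)·(-6) = -134
since m = R²·50 − (-134)²:  R² = (17956 + -6706) / 50 = 225
R = √225 = 15  ⇒  r_B = 15 − 7 = 8

rB=8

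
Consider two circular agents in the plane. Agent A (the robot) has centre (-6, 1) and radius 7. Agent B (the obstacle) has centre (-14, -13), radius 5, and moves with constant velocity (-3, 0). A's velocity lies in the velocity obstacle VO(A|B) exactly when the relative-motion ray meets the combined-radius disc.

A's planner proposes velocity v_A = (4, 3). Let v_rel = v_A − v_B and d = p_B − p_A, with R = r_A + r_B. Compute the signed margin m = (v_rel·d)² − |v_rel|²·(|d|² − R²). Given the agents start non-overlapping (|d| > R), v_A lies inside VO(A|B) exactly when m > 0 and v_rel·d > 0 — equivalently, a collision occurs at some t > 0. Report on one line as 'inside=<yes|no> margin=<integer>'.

d = (-8, -14),  |d|² = 260;  R = 7+5 = 12,  c = 260−12² = 116
v_rel = (7, 3),  |v_rel|² = 58;  v_rel·d = (7)·(-8) + (3)·(-14) = -98
58·t² + 196·t + 116 = 0  ⇒  m = (-98)² − 58·116 = 2876
m = 2876 > 0,  v_rel·d = -98 < 0  ⇒  outside

inside=no margin=2876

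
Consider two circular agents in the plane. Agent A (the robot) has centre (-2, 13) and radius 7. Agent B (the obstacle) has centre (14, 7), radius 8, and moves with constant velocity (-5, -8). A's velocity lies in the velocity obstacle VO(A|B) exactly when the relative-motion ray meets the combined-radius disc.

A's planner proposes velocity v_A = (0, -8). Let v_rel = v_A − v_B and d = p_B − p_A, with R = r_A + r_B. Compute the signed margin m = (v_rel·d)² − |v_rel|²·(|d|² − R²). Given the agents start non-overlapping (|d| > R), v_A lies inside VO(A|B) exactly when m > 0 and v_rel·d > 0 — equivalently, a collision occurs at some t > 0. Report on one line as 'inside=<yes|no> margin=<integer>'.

d = (16, -6),  |d|² = 292;  R = 7+8 = 15,  c = 292−15² = 67
v_rel = (5, 0),  |v_rel|² = 25;  v_rel·d = (5)·(16) + (0)·(-6) = 80
25·t² − 160·t + 67 = 0  ⇒  m = 80² − 25·67 = 4725
m = 4725 > 0,  v_rel·d = 80 > 0  ⇒  inside

inside=yes margin=4725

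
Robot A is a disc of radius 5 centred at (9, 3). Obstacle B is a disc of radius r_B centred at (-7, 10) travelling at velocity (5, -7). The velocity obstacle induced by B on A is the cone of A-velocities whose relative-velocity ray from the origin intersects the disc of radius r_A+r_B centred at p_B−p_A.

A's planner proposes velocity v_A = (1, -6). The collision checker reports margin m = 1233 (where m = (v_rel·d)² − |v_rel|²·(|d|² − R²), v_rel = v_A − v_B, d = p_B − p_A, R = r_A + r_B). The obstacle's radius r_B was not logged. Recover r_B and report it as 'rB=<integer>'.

m = 1233
d = (-16, 7);  v_rel = (-4, 1),  |v_rel|² = 17
v_rel×d = (-4)·(7) − (1)·(-16) = -12
since m = R²·17 − (-12)²:  R² = (144 + 1233) / 17 = 81
R = √81 = 9  ⇒  r_B = 9 − 5 = 4

rB=4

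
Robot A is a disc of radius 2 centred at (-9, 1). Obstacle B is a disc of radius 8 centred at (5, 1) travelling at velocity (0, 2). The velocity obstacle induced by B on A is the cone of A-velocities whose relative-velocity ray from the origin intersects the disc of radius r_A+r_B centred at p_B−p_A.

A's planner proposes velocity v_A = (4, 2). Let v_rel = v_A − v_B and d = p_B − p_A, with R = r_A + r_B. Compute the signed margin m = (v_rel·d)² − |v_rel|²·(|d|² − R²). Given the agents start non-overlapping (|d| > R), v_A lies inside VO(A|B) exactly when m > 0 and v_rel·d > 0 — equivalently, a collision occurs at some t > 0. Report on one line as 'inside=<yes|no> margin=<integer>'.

d = (14, 0),  |d|² = 196;  R = 2+8 = 10,  c = 196−10² = 96
v_rel = (4, 0),  |v_rel|² = 16;  v_rel·d = (4)·(14) + (0)·(0) = 56
16·t² − 112·t + 96 = 0  ⇒  m = 56² − 16·96 = 1600
m = 1600 > 0,  v_rel·d = 56 > 0  ⇒  inside

inside=yes margin=1600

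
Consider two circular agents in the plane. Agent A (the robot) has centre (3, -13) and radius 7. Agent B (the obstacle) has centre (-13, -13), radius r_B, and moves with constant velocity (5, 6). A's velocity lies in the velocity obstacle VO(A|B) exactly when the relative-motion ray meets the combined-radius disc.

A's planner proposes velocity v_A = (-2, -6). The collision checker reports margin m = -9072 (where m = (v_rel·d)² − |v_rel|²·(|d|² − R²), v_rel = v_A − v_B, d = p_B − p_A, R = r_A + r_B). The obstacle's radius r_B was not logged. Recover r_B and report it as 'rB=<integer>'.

m = -9072
d = (-16, 0);  v_rel = (-7, -12),  |v_rel|² = 193
v_rel×d = (-7)·(0) − (-12)·(-16) = -192
since m = R²·193 − (-192)²:  R² = (36864 + -9072) / 193 = 144
R = √144 = 12  ⇒  r_B = 12 − 7 = 5

rB=5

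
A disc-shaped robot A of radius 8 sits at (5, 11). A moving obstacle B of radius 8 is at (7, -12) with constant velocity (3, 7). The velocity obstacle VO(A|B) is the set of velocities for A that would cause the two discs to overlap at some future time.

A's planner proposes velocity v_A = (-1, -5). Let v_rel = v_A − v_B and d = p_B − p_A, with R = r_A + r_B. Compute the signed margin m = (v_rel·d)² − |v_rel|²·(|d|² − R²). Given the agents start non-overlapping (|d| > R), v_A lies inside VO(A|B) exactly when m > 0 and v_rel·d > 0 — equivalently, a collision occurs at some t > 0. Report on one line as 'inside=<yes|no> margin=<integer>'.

d = (2, -23),  |d|² = 533;  R = 8+8 = 16,  c = 533−16² = 277
v_rel = (-4, -12),  |v_rel|² = 160;  v_rel·d = (-4)·(2) + (-12)·(-23) = 268
160·t² − 536·t + 277 = 0  ⇒  m = 268² − 160·277 = 27504
m = 27504 > 0,  v_rel·d = 268 > 0  ⇒  inside

inside=yes margin=27504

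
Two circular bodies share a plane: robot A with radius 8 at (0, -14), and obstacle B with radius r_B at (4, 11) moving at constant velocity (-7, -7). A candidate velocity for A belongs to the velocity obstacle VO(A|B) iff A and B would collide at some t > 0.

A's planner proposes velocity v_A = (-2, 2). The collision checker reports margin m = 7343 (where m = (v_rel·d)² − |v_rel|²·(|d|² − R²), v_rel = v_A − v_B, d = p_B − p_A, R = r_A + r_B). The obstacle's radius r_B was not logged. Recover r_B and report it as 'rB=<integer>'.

m = 7343
d = (4, 25);  v_rel = (5, 9),  |v_rel|² = 106
v_rel×d = (5)·(25) − (9)·(4) = 89
since m = R²·106 − 89²:  R² = (7921 + 7343) / 106 = 144
R = √144 = 12  ⇒  r_B = 12 − 8 = 4

rB=4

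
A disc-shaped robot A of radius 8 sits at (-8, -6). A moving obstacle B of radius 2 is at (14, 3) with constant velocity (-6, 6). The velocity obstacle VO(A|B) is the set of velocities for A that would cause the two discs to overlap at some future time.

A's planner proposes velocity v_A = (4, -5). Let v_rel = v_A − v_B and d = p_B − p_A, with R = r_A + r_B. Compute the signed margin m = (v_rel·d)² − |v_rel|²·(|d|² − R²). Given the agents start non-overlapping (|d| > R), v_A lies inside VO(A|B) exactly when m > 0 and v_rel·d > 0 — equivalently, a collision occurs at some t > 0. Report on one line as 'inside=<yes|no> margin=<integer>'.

d = (22, 9),  |d|² = 565;  R = 8+2 = 10,  c = 565−10² = 465
v_rel = (10, -11),  |v_rel|² = 221;  v_rel·d = (10)·(22) + (-11)·(9) = 121
221·t² − 242·t + 465 = 0  ⇒  m = 121² − 221·465 = -88124
m = -88124 < 0,  v_rel·d = 121 > 0  ⇒  outside

inside=no margin=-88124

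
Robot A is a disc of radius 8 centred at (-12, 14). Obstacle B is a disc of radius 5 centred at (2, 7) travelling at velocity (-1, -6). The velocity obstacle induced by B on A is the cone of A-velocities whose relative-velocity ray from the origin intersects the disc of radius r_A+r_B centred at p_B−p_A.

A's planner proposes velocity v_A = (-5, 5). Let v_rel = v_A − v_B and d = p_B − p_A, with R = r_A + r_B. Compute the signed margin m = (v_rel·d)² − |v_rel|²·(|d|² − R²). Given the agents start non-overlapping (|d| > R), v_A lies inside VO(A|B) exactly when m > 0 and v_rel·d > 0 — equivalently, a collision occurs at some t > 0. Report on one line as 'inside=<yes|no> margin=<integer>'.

d = (14, -7),  |d|² = 245;  R = 8+5 = 13,  c = 245−13² = 76
v_rel = (-4, 11),  |v_rel|² = 137;  v_rel·d = (-4)·(14) + (11)·(-7) = -133
137·t² + 266·t + 76 = 0  ⇒  m = (-133)² − 137·76 = 7277
m = 7277 > 0,  v_rel·d = -133 < 0  ⇒  outside

inside=no margin=7277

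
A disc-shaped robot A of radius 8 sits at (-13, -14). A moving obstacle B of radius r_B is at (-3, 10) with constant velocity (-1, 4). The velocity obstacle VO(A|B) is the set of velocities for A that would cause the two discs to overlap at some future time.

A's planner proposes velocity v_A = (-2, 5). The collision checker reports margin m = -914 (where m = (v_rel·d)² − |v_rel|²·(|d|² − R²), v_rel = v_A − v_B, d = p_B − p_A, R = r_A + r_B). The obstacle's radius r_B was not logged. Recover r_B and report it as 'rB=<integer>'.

m = -914
d = (10, 24);  v_rel = (-1, 1),  |v_rel|² = 2
v_rel×d = (-1)·(24) − (1)·(10) = -34
since m = R²·2 − (-34)²:  R² = (1156 + -914) / 2 = 121
R = √121 = 11  ⇒  r_B = 11 − 8 = 3

rB=3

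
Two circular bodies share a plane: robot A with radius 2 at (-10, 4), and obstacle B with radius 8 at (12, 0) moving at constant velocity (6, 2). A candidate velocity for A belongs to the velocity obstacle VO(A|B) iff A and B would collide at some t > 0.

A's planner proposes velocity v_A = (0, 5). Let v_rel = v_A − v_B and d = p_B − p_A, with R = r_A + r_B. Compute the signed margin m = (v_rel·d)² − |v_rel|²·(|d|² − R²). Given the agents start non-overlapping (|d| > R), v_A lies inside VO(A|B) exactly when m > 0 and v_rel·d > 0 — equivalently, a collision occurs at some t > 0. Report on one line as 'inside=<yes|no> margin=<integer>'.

d = (22, -4),  |d|² = 500;  R = 2+8 = 10,  c = 500−10² = 400
v_rel = (-6, 3),  |v_rel|² = 45;  v_rel·d = (-6)·(22) + (3)·(-4) = -144
45·t² + 288·t + 400 = 0  ⇒  m = (-144)² − 45·400 = 2736
m = 2736 > 0,  v_rel·d = -144 < 0  ⇒  outside

inside=no margin=2736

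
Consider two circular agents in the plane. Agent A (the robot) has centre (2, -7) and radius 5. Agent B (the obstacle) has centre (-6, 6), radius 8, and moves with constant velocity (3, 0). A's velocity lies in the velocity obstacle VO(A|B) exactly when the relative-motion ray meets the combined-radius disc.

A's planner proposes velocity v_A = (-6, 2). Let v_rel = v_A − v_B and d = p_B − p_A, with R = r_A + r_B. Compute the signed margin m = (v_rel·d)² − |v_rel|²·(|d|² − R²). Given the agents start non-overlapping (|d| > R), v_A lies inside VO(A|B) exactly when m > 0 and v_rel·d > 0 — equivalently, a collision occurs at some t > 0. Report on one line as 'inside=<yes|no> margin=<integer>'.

d = (-8, 13),  |d|² = 233;  R = 5+8 = 13,  c = 233−13² = 64
v_rel = (-9, 2),  |v_rel|² = 85;  v_rel·d = (-9)·(-8) + (2)·(13) = 98
85·t² − 196·t + 64 = 0  ⇒  m = 98² − 85·64 = 4164
m = 4164 > 0,  v_rel·d = 98 > 0  ⇒  inside

inside=yes margin=4164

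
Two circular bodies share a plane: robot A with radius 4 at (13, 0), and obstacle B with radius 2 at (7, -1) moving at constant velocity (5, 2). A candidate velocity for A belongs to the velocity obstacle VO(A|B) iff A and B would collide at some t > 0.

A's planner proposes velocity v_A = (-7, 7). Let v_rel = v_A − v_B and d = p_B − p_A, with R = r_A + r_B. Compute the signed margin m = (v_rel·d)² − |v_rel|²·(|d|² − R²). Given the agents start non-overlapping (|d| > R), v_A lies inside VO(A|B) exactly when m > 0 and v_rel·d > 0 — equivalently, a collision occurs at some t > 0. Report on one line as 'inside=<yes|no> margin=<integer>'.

d = (-6, -1),  |d|² = 37;  R = 4+2 = 6,  c = 37−6² = 1
v_rel = (-12, 5),  |v_rel|² = 169;  v_rel·d = (-12)·(-6) + (5)·(-1) = 67
169·t² − 134·t + 1 = 0  ⇒  m = 67² − 169·1 = 4320
m = 4320 > 0,  v_rel·d = 67 > 0  ⇒  inside

inside=yes margin=4320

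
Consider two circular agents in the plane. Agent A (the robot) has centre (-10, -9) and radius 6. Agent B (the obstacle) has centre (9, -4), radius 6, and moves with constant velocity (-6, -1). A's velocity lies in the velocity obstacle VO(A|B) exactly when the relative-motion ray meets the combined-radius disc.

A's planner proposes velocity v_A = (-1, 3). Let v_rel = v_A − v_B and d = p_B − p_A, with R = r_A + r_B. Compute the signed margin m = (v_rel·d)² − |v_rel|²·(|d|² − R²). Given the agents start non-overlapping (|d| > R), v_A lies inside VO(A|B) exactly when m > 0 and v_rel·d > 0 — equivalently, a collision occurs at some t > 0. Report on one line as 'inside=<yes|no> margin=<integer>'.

d = (19, 5),  |d|² = 386;  R = 6+6 = 12,  c = 386−12² = 242
v_rel = (5, 4),  |v_rel|² = 41;  v_rel·d = (5)·(19) + (4)·(5) = 115
41·t² − 230·t + 242 = 0  ⇒  m = 115² − 41·242 = 3303
m = 3303 > 0,  v_rel·d = 115 > 0  ⇒  inside

inside=yes margin=3303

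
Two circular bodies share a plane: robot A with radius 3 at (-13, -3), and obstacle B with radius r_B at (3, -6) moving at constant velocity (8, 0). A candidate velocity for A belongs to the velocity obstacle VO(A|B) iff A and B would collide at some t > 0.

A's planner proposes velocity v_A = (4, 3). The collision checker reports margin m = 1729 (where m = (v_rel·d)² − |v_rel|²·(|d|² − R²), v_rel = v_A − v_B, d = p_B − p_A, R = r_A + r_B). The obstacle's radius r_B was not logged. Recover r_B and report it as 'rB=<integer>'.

m = 1729
d = (16, -3);  v_rel = (-4, 3),  |v_rel|² = 25
v_rel×d = (-4)·(-3) − (3)·(16) = -36
since m = R²·25 − (-36)²:  R² = (1296 + 1729) / 25 = 121
R = √121 = 11  ⇒  r_B = 11 − 3 = 8

rB=8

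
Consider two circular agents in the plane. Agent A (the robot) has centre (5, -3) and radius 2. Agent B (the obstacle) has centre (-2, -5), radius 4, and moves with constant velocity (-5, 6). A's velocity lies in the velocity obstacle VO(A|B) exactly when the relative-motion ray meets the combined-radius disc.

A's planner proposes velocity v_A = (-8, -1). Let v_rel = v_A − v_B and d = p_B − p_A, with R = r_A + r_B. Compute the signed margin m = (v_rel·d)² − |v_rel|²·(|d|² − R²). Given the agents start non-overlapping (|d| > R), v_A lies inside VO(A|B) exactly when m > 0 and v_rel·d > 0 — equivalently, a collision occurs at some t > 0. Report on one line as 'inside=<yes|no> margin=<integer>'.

d = (-7, -2),  |d|² = 53;  R = 2+4 = 6,  c = 53−6² = 17
v_rel = (-3, -7),  |v_rel|² = 58;  v_rel·d = (-3)·(-7) + (-7)·(-2) = 35
58·t² − 70·t + 17 = 0  ⇒  m = 35² − 58·17 = 239
m = 239 > 0,  v_rel·d = 35 > 0  ⇒  inside

inside=yes margin=239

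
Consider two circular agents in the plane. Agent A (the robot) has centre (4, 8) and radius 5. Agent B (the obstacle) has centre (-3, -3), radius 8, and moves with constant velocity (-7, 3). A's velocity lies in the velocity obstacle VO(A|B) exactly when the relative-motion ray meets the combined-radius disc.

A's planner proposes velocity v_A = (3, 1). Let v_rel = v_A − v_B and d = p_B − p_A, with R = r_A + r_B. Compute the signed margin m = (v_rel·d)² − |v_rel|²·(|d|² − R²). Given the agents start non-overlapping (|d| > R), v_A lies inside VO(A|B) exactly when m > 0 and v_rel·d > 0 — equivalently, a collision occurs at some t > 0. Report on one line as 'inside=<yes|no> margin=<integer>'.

d = (-7, -11),  |d|² = 170;  R = 5+8 = 13,  c = 170−13² = 1
v_rel = (10, -2),  |v_rel|² = 104;  v_rel·d = (10)·(-7) + (-2)·(-11) = -48
104·t² + 96·t + 1 = 0  ⇒  m = (-48)² − 104·1 = 2200
m = 2200 > 0,  v_rel·d = -48 < 0  ⇒  outside

inside=no margin=2200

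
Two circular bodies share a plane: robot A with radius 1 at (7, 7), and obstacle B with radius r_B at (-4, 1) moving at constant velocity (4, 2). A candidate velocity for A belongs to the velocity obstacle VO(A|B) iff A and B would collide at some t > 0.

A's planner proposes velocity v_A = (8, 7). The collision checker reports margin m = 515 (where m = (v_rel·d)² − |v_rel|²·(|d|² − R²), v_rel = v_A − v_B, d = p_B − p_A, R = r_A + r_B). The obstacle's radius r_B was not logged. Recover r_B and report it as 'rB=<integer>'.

m = 515
d = (-11, -6);  v_rel = (4, 5),  |v_rel|² = 41
v_rel×d = (4)·(-6) − (5)·(-11) = 31
since m = R²·41 − 31²:  R² = (961 + 515) / 41 = 36
R = √36 = 6  ⇒  r_B = 6 − 1 = 5

rB=5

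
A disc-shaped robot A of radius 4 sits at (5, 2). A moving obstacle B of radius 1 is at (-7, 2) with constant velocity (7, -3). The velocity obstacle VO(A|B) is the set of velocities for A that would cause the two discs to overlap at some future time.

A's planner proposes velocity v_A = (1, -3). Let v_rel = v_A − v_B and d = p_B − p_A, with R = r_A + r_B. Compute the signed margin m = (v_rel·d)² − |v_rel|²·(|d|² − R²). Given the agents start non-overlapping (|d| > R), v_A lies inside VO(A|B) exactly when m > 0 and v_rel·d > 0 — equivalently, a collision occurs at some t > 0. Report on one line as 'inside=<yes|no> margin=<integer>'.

d = (-12, 0),  |d|² = 144;  R = 4+1 = 5,  c = 144−5² = 119
v_rel = (-6, 0),  |v_rel|² = 36;  v_rel·d = (-6)·(-12) + (0)·(0) = 72
36·t² − 144·t + 119 = 0  ⇒  m = 72² − 36·119 = 900
m = 900 > 0,  v_rel·d = 72 > 0  ⇒  inside

inside=yes margin=900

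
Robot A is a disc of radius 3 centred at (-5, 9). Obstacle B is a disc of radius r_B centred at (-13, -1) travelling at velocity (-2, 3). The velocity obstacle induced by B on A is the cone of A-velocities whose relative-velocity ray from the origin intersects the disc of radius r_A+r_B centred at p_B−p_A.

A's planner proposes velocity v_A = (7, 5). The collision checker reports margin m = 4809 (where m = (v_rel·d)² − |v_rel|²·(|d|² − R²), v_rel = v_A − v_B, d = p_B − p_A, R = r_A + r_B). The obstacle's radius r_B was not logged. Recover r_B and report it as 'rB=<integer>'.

m = 4809
d = (-8, -10);  v_rel = (9, 2),  |v_rel|² = 85
v_rel×d = (9)·(-10) − (2)·(-8) = -74
since m = R²·85 − (-74)²:  R² = (5476 + 4809) / 85 = 121
R = √121 = 11  ⇒  r_B = 11 − 3 = 8

rB=8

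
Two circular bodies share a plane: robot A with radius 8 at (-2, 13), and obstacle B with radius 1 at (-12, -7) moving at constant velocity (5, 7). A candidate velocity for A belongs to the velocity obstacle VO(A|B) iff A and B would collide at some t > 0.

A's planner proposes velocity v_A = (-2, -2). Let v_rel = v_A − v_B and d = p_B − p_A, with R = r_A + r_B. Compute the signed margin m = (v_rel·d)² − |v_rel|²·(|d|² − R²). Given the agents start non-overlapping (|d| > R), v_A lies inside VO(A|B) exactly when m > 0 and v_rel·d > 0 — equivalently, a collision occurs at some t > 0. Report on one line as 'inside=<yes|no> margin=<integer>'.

d = (-10, -20),  |d|² = 500;  R = 8+1 = 9,  c = 500−9² = 419
v_rel = (-7, -9),  |v_rel|² = 130;  v_rel·d = (-7)·(-10) + (-9)·(-20) = 250
130·t² − 500·t + 419 = 0  ⇒  m = 250² − 130·419 = 8030
m = 8030 > 0,  v_rel·d = 250 > 0  ⇒  inside

inside=yes margin=8030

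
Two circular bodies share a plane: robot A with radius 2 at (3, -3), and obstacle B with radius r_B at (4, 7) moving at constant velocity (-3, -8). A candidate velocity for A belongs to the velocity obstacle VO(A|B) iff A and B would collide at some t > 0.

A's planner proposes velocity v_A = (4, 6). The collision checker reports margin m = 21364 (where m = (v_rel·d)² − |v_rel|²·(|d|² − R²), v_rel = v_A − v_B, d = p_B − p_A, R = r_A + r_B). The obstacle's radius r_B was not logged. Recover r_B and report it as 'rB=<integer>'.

m = 21364
d = (1, 10);  v_rel = (7, 14),  |v_rel|² = 245
v_rel×d = (7)·(10) − (14)·(1) = 56
since m = R²·245 − 56²:  R² = (3136 + 21364) / 245 = 100
R = √100 = 10  ⇒  r_B = 10 − 2 = 8

rB=8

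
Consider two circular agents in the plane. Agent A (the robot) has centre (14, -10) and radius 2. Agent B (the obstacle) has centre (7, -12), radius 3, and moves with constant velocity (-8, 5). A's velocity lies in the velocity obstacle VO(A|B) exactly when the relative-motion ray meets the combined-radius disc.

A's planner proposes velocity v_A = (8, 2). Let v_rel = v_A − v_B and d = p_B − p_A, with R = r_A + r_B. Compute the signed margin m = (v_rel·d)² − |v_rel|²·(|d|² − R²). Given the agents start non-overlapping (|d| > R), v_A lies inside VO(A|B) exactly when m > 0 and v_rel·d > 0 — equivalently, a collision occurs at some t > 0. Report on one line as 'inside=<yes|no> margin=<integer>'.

d = (-7, -2),  |d|² = 53;  R = 2+3 = 5,  c = 53−5² = 28
v_rel = (16, -3),  |v_rel|² = 265;  v_rel·d = (16)·(-7) + (-3)·(-2) = -106
265·t² + 212·t + 28 = 0  ⇒  m = (-106)² − 265·28 = 3816
m = 3816 > 0,  v_rel·d = -106 < 0  ⇒  outside

inside=no margin=3816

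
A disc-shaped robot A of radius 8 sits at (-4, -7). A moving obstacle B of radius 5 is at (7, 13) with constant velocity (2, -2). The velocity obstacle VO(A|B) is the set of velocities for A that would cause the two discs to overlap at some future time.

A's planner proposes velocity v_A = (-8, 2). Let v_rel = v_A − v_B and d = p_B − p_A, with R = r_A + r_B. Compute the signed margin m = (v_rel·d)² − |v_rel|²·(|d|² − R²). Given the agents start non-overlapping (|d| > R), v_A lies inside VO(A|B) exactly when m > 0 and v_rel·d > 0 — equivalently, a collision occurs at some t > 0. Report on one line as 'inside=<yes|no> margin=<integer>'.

d = (11, 20),  |d|² = 521;  R = 8+5 = 13,  c = 521−13² = 352
v_rel = (-10, 4),  |v_rel|² = 116;  v_rel·d = (-10)·(11) + (4)·(20) = -30
116·t² + 60·t + 352 = 0  ⇒  m = (-30)² − 116·352 = -39932
m = -39932 < 0,  v_rel·d = -30 < 0  ⇒  outside

inside=no margin=-39932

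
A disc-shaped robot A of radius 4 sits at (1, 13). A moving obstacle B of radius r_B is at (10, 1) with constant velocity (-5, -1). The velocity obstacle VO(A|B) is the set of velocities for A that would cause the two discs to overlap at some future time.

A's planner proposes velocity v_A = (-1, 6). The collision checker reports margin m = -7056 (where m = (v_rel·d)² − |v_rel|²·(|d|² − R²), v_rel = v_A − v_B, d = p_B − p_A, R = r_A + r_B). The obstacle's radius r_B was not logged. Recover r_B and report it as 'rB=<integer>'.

m = -7056
d = (9, -12);  v_rel = (4, 7),  |v_rel|² = 65
v_rel×d = (4)·(-12) − (7)·(9) = -111
since m = R²·65 − (-111)²:  R² = (12321 + -7056) / 65 = 81
R = √81 = 9  ⇒  r_B = 9 − 4 = 5

rB=5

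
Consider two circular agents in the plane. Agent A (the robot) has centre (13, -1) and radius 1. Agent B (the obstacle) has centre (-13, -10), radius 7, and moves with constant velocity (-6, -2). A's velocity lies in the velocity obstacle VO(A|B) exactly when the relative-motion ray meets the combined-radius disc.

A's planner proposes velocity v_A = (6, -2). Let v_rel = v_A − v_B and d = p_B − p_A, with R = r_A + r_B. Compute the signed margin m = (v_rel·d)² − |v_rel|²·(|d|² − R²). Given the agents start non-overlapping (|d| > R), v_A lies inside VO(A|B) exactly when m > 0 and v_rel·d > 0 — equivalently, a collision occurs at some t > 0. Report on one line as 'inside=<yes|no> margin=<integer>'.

d = (-26, -9),  |d|² = 757;  R = 1+7 = 8,  c = 757−8² = 693
v_rel = (12, 0),  |v_rel|² = 144;  v_rel·d = (12)·(-26) + (0)·(-9) = -312
144·t² + 624·t + 693 = 0  ⇒  m = (-312)² − 144·693 = -2448
m = -2448 < 0,  v_rel·d = -312 < 0  ⇒  outside

inside=no margin=-2448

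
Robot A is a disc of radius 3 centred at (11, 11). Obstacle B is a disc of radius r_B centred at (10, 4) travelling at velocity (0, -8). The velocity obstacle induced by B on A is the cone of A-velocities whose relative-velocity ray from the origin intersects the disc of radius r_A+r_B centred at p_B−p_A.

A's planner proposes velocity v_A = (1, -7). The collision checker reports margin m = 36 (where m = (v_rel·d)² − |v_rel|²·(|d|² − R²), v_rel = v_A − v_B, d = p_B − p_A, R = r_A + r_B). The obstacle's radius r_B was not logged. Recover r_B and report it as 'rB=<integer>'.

m = 36
d = (-1, -7);  v_rel = (1, 1),  |v_rel|² = 2
v_rel×d = (1)·(-7) − (1)·(-1) = -6
since m = R²·2 − (-6)²:  R² = (36 + 36) / 2 = 36
R = √36 = 6  ⇒  r_B = 6 − 3 = 3

rB=3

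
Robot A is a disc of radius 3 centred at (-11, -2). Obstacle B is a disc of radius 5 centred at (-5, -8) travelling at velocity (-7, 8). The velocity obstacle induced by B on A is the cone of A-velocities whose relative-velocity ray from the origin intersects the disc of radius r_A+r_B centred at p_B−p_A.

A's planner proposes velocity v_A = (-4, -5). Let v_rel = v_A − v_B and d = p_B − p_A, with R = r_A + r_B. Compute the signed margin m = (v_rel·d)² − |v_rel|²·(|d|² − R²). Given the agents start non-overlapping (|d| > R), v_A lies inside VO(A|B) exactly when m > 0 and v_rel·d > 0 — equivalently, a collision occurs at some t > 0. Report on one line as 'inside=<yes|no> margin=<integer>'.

d = (6, -6),  |d|² = 72;  R = 3+5 = 8,  c = 72−8² = 8
v_rel = (3, -13),  |v_rel|² = 178;  v_rel·d = (3)·(6) + (-13)·(-6) = 96
178·t² − 192·t + 8 = 0  ⇒  m = 96² − 178·8 = 7792
m = 7792 > 0,  v_rel·d = 96 > 0  ⇒  inside

inside=yes margin=7792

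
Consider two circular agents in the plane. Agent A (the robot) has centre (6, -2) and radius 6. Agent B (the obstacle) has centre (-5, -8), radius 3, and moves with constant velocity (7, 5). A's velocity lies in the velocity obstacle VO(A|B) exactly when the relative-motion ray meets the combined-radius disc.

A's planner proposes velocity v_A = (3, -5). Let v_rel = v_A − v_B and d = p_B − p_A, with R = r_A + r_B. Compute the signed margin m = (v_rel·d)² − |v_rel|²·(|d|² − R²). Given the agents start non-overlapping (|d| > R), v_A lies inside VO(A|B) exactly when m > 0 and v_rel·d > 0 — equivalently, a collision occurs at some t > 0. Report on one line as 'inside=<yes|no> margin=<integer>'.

d = (-11, -6),  |d|² = 157;  R = 6+3 = 9,  c = 157−9² = 76
v_rel = (-4, -10),  |v_rel|² = 116;  v_rel·d = (-4)·(-11) + (-10)·(-6) = 104
116·t² − 208·t + 76 = 0  ⇒  m = 104² − 116·76 = 2000
m = 2000 > 0,  v_rel·d = 104 > 0  ⇒  inside

inside=yes margin=2000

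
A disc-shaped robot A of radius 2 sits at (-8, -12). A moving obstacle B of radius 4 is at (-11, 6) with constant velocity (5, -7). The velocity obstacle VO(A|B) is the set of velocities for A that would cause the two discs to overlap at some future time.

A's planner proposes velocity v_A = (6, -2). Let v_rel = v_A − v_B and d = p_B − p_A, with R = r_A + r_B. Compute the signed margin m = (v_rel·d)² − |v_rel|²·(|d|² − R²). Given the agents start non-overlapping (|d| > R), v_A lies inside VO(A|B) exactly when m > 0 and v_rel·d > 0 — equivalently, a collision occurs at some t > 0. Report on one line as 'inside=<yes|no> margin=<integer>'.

d = (-3, 18),  |d|² = 333;  R = 2+4 = 6,  c = 333−6² = 297
v_rel = (1, 5),  |v_rel|² = 26;  v_rel·d = (1)·(-3) + (5)·(18) = 87
26·t² − 174·t + 297 = 0  ⇒  m = 87² − 26·297 = -153
m = -153 < 0,  v_rel·d = 87 > 0  ⇒  outside

inside=no margin=-153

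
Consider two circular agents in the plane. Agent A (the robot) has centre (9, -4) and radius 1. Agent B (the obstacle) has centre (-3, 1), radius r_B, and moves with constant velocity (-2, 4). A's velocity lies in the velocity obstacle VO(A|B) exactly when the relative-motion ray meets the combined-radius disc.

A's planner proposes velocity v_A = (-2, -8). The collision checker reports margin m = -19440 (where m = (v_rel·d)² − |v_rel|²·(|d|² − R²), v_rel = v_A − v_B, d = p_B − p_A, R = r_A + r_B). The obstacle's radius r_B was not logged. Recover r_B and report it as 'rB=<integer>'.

m = -19440
d = (-12, 5);  v_rel = (0, -12),  |v_rel|² = 144
v_rel×d = (0)·(5) − (-12)·(-12) = -144
since m = R²·144 − (-144)²:  R² = (20736 + -19440) / 144 = 9
R = √9 = 3  ⇒  r_B = 3 − 1 = 2

rB=2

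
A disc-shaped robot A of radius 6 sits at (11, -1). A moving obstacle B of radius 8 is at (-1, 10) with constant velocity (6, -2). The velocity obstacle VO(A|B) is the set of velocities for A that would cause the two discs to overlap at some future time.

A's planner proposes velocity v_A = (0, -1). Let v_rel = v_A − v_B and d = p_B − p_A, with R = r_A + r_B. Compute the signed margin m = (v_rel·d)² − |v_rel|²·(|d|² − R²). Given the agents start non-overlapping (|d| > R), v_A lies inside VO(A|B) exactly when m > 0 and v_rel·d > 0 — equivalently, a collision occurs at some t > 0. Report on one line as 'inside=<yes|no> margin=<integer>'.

d = (-12, 11),  |d|² = 265;  R = 6+8 = 14,  c = 265−14² = 69
v_rel = (-6, 1),  |v_rel|² = 37;  v_rel·d = (-6)·(-12) + (1)·(11) = 83
37·t² − 166·t + 69 = 0  ⇒  m = 83² − 37·69 = 4336
m = 4336 > 0,  v_rel·d = 83 > 0  ⇒  inside

inside=yes margin=4336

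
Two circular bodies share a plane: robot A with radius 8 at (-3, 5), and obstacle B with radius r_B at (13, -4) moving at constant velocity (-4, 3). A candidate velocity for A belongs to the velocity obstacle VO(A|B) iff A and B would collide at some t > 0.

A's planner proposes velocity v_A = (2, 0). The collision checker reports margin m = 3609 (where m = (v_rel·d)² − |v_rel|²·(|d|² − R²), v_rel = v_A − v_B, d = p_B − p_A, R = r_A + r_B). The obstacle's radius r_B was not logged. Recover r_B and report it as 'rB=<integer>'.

m = 3609
d = (16, -9);  v_rel = (6, -3),  |v_rel|² = 45
v_rel×d = (6)·(-9) − (-3)·(16) = -6
since m = R²·45 − (-6)²:  R² = (36 + 3609) / 45 = 81
R = √81 = 9  ⇒  r_B = 9 − 8 = 1

rB=1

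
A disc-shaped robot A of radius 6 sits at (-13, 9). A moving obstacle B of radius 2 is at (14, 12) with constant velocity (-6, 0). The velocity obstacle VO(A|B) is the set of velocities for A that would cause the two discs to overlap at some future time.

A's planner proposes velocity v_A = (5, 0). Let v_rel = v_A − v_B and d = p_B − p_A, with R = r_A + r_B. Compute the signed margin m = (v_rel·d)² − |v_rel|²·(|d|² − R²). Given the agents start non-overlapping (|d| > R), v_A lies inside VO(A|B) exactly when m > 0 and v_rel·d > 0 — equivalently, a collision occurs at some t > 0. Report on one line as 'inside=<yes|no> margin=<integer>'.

d = (27, 3),  |d|² = 738;  R = 6+2 = 8,  c = 738−8² = 674
v_rel = (11, 0),  |v_rel|² = 121;  v_rel·d = (11)·(27) + (0)·(3) = 297
121·t² − 594·t + 674 = 0  ⇒  m = 297² − 121·674 = 6655
m = 6655 > 0,  v_rel·d = 297 > 0  ⇒  inside

inside=yes margin=6655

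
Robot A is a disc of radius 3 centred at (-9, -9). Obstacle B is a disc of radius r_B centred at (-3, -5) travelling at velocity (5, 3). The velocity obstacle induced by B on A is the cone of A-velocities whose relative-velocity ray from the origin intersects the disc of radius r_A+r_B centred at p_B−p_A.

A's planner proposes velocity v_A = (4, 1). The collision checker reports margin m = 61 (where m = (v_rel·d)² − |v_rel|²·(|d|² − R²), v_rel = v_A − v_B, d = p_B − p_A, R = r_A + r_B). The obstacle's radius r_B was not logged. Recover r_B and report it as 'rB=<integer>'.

m = 61
d = (6, 4);  v_rel = (-1, -2),  |v_rel|² = 5
v_rel×d = (-1)·(4) − (-2)·(6) = 8
since m = R²·5 − 8²:  R² = (64 + 61) / 5 = 25
R = √25 = 5  ⇒  r_B = 5 − 3 = 2

rB=2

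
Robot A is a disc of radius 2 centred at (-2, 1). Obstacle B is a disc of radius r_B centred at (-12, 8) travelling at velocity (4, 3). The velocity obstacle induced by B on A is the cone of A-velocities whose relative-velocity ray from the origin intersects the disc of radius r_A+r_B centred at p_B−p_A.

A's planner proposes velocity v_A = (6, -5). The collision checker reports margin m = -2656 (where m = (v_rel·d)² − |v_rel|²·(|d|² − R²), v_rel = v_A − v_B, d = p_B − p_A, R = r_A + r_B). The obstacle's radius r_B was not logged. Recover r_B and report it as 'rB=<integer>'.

m = -2656
d = (-10, 7);  v_rel = (2, -8),  |v_rel|² = 68
v_rel×d = (2)·(7) − (-8)·(-10) = -66
since m = R²·68 − (-66)²:  R² = (4356 + -2656) / 68 = 25
R = √25 = 5  ⇒  r_B = 5 − 2 = 3

rB=3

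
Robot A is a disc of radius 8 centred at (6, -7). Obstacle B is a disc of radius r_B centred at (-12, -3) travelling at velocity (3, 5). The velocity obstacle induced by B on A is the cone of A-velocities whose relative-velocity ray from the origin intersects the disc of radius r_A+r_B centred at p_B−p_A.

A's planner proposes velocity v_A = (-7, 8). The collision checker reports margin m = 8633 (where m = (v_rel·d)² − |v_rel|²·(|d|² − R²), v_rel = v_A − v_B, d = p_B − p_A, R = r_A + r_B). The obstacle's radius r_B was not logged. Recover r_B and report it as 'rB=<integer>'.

m = 8633
d = (-18, 4);  v_rel = (-10, 3),  |v_rel|² = 109
v_rel×d = (-10)·(4) − (3)·(-18) = 14
since m = R²·109 − 14²:  R² = (196 + 8633) / 109 = 81
R = √81 = 9  ⇒  r_B = 9 − 8 = 1

rB=1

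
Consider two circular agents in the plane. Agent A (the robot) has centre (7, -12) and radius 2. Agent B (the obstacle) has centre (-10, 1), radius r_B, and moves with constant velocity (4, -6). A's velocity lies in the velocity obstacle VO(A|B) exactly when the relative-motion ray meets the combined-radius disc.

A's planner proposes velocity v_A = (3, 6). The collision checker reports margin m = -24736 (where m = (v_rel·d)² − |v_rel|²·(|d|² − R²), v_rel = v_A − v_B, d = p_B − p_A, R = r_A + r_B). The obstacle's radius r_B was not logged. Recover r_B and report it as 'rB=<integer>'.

m = -24736
d = (-17, 13);  v_rel = (-1, 12),  |v_rel|² = 145
v_rel×d = (-1)·(13) − (12)·(-17) = 191
since m = R²·145 − 191²:  R² = (36481 + -24736) / 145 = 81
R = √81 = 9  ⇒  r_B = 9 − 2 = 7

rB=7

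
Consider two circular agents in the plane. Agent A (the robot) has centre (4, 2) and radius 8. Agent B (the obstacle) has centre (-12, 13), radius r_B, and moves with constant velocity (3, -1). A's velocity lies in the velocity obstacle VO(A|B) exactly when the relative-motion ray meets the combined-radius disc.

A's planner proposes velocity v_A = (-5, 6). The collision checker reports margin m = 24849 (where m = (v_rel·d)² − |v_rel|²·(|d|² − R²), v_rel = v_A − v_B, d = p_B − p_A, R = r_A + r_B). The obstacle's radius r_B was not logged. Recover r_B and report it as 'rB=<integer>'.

m = 24849
d = (-16, 11);  v_rel = (-8, 7),  |v_rel|² = 113
v_rel×d = (-8)·(11) − (7)·(-16) = 24
since m = R²·113 − 24²:  R² = (576 + 24849) / 113 = 225
R = √225 = 15  ⇒  r_B = 15 − 8 = 7

rB=7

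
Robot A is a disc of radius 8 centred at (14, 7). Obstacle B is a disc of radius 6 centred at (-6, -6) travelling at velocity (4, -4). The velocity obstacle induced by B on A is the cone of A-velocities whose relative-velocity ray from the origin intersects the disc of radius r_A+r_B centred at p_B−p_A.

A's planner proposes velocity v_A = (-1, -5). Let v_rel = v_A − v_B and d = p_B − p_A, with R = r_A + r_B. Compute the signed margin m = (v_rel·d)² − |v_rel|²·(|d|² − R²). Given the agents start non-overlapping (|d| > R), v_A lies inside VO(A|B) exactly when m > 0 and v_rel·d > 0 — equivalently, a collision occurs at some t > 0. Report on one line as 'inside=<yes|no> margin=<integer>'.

d = (-20, -13),  |d|² = 569;  R = 8+6 = 14,  c = 569−14² = 373
v_rel = (-5, -1),  |v_rel|² = 26;  v_rel·d = (-5)·(-20) + (-1)·(-13) = 113
26·t² − 226·t + 373 = 0  ⇒  m = 113² − 26·373 = 3071
m = 3071 > 0,  v_rel·d = 113 > 0  ⇒  inside

inside=yes margin=3071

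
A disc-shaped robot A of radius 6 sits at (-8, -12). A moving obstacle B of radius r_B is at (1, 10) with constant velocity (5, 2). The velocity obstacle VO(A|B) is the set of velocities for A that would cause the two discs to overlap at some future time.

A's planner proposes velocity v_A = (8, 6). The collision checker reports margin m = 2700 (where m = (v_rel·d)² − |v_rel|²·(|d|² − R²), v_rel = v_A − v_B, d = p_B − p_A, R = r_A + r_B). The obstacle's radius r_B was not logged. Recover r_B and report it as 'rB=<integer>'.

m = 2700
d = (9, 22);  v_rel = (3, 4),  |v_rel|² = 25
v_rel×d = (3)·(22) − (4)·(9) = 30
since m = R²·25 − 30²:  R² = (900 + 2700) / 25 = 144
R = √144 = 12  ⇒  r_B = 12 − 6 = 6

rB=6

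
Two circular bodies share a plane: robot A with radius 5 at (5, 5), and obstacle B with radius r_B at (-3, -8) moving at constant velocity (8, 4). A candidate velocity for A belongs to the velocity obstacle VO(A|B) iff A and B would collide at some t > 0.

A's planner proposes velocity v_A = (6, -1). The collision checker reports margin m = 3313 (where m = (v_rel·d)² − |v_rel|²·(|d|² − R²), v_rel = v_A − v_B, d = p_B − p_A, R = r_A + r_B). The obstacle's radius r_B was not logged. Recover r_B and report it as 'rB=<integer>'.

m = 3313
d = (-8, -13);  v_rel = (-2, -5),  |v_rel|² = 29
v_rel×d = (-2)·(-13) − (-5)·(-8) = -14
since m = R²·29 − (-14)²:  R² = (196 + 3313) / 29 = 121
R = √121 = 11  ⇒  r_B = 11 − 5 = 6

rB=6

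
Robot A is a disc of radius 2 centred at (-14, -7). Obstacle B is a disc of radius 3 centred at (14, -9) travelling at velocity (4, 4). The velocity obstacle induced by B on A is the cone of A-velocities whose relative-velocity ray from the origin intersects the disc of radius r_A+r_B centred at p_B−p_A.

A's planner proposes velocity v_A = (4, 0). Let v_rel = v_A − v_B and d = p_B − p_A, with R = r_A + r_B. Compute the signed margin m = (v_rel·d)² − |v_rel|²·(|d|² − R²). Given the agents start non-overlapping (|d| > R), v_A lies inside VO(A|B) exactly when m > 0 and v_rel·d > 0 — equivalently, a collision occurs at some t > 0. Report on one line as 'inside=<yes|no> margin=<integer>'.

d = (28, -2),  |d|² = 788;  R = 2+3 = 5,  c = 788−5² = 763
v_rel = (0, -4),  |v_rel|² = 16;  v_rel·d = (0)·(28) + (-4)·(-2) = 8
16·t² − 16·t + 763 = 0  ⇒  m = 8² − 16·763 = -12144
m = -12144 < 0,  v_rel·d = 8 > 0  ⇒  outside

inside=no margin=-12144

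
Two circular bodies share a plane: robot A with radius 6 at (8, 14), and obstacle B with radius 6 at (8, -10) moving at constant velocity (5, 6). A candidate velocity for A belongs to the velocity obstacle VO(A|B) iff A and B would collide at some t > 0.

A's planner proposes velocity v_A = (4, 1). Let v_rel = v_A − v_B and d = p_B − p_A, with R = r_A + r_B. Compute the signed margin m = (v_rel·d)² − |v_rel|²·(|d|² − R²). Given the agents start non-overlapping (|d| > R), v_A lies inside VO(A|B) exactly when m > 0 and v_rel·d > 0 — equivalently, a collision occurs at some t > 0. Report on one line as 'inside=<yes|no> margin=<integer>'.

d = (0, -24),  |d|² = 576;  R = 6+6 = 12,  c = 576−12² = 432
v_rel = (-1, -5),  |v_rel|² = 26;  v_rel·d = (-1)·(0) + (-5)·(-24) = 120
26·t² − 240·t + 432 = 0  ⇒  m = 120² − 26·432 = 3168
m = 3168 > 0,  v_rel·d = 120 > 0  ⇒  inside

inside=yes margin=3168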